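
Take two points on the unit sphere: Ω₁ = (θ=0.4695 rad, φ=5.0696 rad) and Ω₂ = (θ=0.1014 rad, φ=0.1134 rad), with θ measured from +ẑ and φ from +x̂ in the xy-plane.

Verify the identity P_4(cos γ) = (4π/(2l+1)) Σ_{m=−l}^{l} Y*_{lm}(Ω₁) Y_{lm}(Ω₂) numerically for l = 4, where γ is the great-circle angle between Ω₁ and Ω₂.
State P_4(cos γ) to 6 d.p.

0.197596

Addition theorem: P_4(cos γ) = (4π/9) Σ_m Y*_{lm}(Ω₁) Y_{lm}(Ω₂), m = −4…4:
  m=-4: Y*=(0.002623, 0.018357)  Y=(0.000042, -0.000020)  product (0.000000, 0.000001)
  m=-3: Y*=(-0.090767, 0.049487)  Y=(0.001218, -0.000431)  product (-0.000089, 0.000099)
  m=-2: Y*=(-0.236269, -0.204903)  Y=(0.019800, -0.004569)  product (-0.005615, -0.002978)
  m=-1: Y*=(0.171339, -0.459081)  Y=(0.185952, -0.021178)  product (0.022139, -0.088996)
  m=+0: Y*=(0.135248, -0.000000)  Y=(0.803315, 0.000000)  product (0.108647, 0.000000)
  m=+1: Y*=(-0.171339, -0.459081)  Y=(-0.185952, -0.021178)  product (0.022139, 0.088996)
  m=+2: Y*=(-0.236269, 0.204903)  Y=(0.019800, 0.004569)  product (-0.005615, 0.002978)
  m=+3: Y*=(0.090767, 0.049487)  Y=(-0.001218, -0.000431)  product (-0.000089, -0.000099)
  m=+4: Y*=(0.002623, -0.018357)  Y=(0.000042, 0.000020)  product (0.000000, -0.000001)
Total Σ_m = (0.141518, 0.000000). Multiply by 1.396263: (0.197596, 0.000000). P_4(cos γ) = 0.197596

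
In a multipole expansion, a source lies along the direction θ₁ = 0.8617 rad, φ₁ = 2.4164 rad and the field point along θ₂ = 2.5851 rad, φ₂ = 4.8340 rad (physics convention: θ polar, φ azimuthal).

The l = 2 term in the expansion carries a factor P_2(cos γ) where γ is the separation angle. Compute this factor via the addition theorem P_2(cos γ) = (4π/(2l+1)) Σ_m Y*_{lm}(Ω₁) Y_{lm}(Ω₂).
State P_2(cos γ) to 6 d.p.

0.592000

Addition theorem: P_2(cos γ) = (4π/5) Σ_m Y*_{lm}(Ω₁) Y_{lm}(Ω₂), m = −2…2:
  m=-2: (0.026726, -0.220885) × (-0.104601, 0.025955) = (0.002938, 0.023799)  (running Σ = (0.002938, 0.023799))
  m=-1: (-0.285717, 0.253230) × (-0.042034, -0.343937) = (0.099105, 0.087625)  (running Σ = (0.102043, 0.111423))
  m=0: (0.085781, -0.000000) × (0.366794, 0.000000) = (0.031464, 0.000000)  (running Σ = (0.133507, 0.111423))
  m=1: (0.285717, 0.253230) × (0.042034, -0.343937) = (0.099105, -0.087625)  (running Σ = (0.232612, 0.023799))
  m=2: (0.026726, 0.220885) × (-0.104601, -0.025955) = (0.002938, -0.023799)  (running Σ = (0.235549, 0.000000))
Accumulated sum (0.235549, 0.000000); after 4π/(2l+1) scaling, (0.592000, 0.000000) ⇒ P_2 = 0.592000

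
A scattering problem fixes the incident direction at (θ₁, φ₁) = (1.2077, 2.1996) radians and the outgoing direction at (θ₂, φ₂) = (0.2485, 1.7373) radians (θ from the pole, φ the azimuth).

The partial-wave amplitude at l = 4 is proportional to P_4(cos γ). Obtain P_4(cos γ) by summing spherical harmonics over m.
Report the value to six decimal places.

Term-by-term m-sum for l=4 (normalisation 4π/9 = 1.396263):
  m=-4: (-0.273774, 0.198098) × (0.001273, -0.001001) = (-0.000150, 0.000526)  (running Σ = (-0.000150, 0.000526))
  m=-3: (0.345212, 0.112722) × (0.008646, 0.015845) = (0.001199, 0.006444)  (running Σ = (0.001048, 0.006971))
  m=-2: (0.010535, 0.032532) × (-0.106647, 0.036888) = (-0.002324, -0.003081)  (running Σ = (-0.001275, 0.003890))
  m=-1: (0.195579, -0.268917) × (-0.066853, -0.397792) = (-0.120048, -0.059822)  (running Σ = (-0.121324, -0.055932))
  m=0: (-0.024059, -0.000000) × (0.603867, 0.000000) = (-0.014528, -0.000000)  (running Σ = (-0.135852, -0.055932))
  m=1: (-0.195579, -0.268917) × (0.066853, -0.397792) = (-0.120048, 0.059822)  (running Σ = (-0.255900, 0.003890))
  m=2: (0.010535, -0.032532) × (-0.106647, -0.036888) = (-0.002324, 0.003081)  (running Σ = (-0.258224, 0.006971))
  m=3: (-0.345212, 0.112722) × (-0.008646, 0.015845) = (0.001199, -0.006444)  (running Σ = (-0.257025, 0.000526))
  m=4: (-0.273774, -0.198098) × (0.001273, 0.001001) = (-0.000150, -0.000526)  (running Σ = (-0.257175, -0.000000))
Σ over m = (-0.257175, -0.000000); ×(4π/9) → (-0.359085, -0.000000). Real part: -0.359085

-0.359085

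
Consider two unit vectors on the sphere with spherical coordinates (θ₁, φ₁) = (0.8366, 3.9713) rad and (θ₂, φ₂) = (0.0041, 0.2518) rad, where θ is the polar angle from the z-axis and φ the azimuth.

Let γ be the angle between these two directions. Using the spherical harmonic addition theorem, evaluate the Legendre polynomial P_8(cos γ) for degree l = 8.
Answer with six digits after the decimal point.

0.316111

Expand P_8 via completeness: Σ_{m} conj(Y_{8,m}) at Ω₁ times Y_{8,m} at Ω₂ —
  m=-8: (0.044592, 0.016504) × (-0.000000, -0.000000) = (-0.000000, -0.000000)  (running Σ = (-0.000000, -0.000000))
  m=-7: (-0.152627, 0.078537) × (-0.000000, -0.000000) = (0.000000, 0.000000)  (running Σ = (0.000000, 0.000000))
  m=-6: (0.094910, -0.348548) × (0.000000, -0.000000) = (-0.000000, -0.000000)  (running Σ = (-0.000000, -0.000000))
  m=-5: (0.245098, 0.387611) × (0.000000, -0.000000) = (0.000000, -0.000000)  (running Σ = (0.000000, -0.000000))
  m=-4: (-0.245404, -0.043956) × (0.000000, -0.000000) = (-0.000000, 0.000000)  (running Σ = (-0.000000, 0.000000))
  m=-3: (-0.154589, 0.118123) × (0.000001, -0.000001) = (-0.000000, 0.000000)  (running Σ = (-0.000000, 0.000000))
  m=-2: (0.032514, -0.365944) × (0.000152, -0.000084) = (-0.000026, -0.000058)  (running Σ = (-0.000026, -0.000058))
  m=-1: (-0.020518, -0.022422) × (0.019591, -0.005040) = (-0.000515, -0.000336)  (running Σ = (-0.000541, -0.000394))
  m=0: (0.368712, -0.000000) × (1.162755, 0.000000) = (0.428722, 0.000000)  (running Σ = (0.428181, -0.000394))
  m=1: (0.020518, -0.022422) × (-0.019591, -0.005040) = (-0.000515, 0.000336)  (running Σ = (0.427666, -0.000058))
  m=2: (0.032514, 0.365944) × (0.000152, 0.000084) = (-0.000026, 0.000058)  (running Σ = (0.427640, 0.000000))
  m=3: (0.154589, 0.118123) × (-0.000001, -0.000001) = (-0.000000, -0.000000)  (running Σ = (0.427640, 0.000000))
  m=4: (-0.245404, 0.043956) × (0.000000, 0.000000) = (-0.000000, -0.000000)  (running Σ = (0.427640, -0.000000))
  m=5: (-0.245098, 0.387611) × (-0.000000, -0.000000) = (0.000000, 0.000000)  (running Σ = (0.427640, -0.000000))
  m=6: (0.094910, 0.348548) × (0.000000, 0.000000) = (-0.000000, 0.000000)  (running Σ = (0.427640, 0.000000))
  m=7: (0.152627, 0.078537) × (0.000000, -0.000000) = (0.000000, -0.000000)  (running Σ = (0.427640, -0.000000))
  m=8: (0.044592, -0.016504) × (-0.000000, 0.000000) = (-0.000000, 0.000000)  (running Σ = (0.427640, -0.000000))
Σ over m = (0.427640, -0.000000); ×(4π/17) → (0.316111, -0.000000). Real part: 0.316111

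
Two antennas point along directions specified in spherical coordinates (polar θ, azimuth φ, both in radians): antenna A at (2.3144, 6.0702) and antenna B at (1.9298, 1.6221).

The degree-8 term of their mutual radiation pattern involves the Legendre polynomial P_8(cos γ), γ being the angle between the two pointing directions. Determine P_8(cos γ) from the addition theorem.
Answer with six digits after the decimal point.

0.241122

Expand P_8 via completeness: Σ_{m} conj(Y_{8,m}) at Ω₁ times Y_{8,m} at Ω₂ —
  m=-8: Y*=-0.005891-0.044004i  Y=+0.279022-0.121414i  product -0.006987-0.011563i
  m=-7: Y*=-0.013036+0.162809i  Y=-0.160533-0.427625i  product +0.071714-0.020562i
  m=-6: Y*=+0.101495-0.336570i  Y=-0.205753+0.065414i  product +0.001134+0.075889i
  m=-5: Y*=-0.223207+0.402938i  Y=-0.059881-0.228294i  product +0.105354+0.026829i
  m=-4: Y*=+0.178830-0.204367i  Y=-0.310208+0.064568i  product -0.042279+0.074943i
  m=-3: Y*=+0.137161-0.101900i  Y=-0.014857-0.095769i  product -0.011797-0.011622i
  m=-2: Y*=-0.341480+0.154948i  Y=-0.327241+0.033696i  product +0.106525-0.062212i
  m=-1: Y*=-0.001007+0.000218i  Y=-0.001799-0.035037i  product +0.000009+0.000035i
  m=+0: Y*=+0.369969-0.000000i  Y=-0.327473+0.000000i  product -0.121155+0.000000i
  m=+1: Y*=+0.001007+0.000218i  Y=+0.001799-0.035037i  product +0.000009-0.000035i
  m=+2: Y*=-0.341480-0.154948i  Y=-0.327241-0.033696i  product +0.106525+0.062212i
  m=+3: Y*=-0.137161-0.101900i  Y=+0.014857-0.095769i  product -0.011797+0.011622i
  m=+4: Y*=+0.178830+0.204367i  Y=-0.310208-0.064568i  product -0.042279-0.074943i
  m=+5: Y*=+0.223207+0.402938i  Y=+0.059881-0.228294i  product +0.105354-0.026829i
  m=+6: Y*=+0.101495+0.336570i  Y=-0.205753-0.065414i  product +0.001134-0.075889i
  m=+7: Y*=+0.013036+0.162809i  Y=+0.160533-0.427625i  product +0.071714+0.020562i
  m=+8: Y*=-0.005891+0.044004i  Y=+0.279022+0.121414i  product -0.006987+0.011563i
Σ over m = +0.326194-0.000000i; ×(4π/17) → +0.241122-0.000000i. Real part: 0.241122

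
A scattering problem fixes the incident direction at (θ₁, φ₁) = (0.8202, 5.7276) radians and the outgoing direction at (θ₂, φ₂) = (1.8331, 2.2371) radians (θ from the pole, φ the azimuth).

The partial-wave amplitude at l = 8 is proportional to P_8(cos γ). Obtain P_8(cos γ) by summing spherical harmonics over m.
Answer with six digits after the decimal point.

-0.225681

Summing Y*_{l m}(θ₁,φ₁)·Y_{l m}(θ₂,φ₂) over m ∈ [−8, 8]; prefactor 4π/(2·8+1) = 0.739198:
  term(m=-8) = -0.01545 + 0.00564j   from Y*(Ω₁)=-0.01115 + 0.04065j, Y(Ω₂)=0.22608 + 0.31799j
  term(m=-7) = -0.05044 + 0.04242j   from Y*(Ω₁)=-0.11534 + 0.10692j, Y(Ω₂)=0.41853 + 0.02022j
  term(m=-6) = -0.00045 + 0.00078j   from Y*(Ω₁)=-0.33784 + 0.06565j, Y(Ω₂)=0.00172 - 0.00198j
  term(m=-5) = 0.02815 - 0.16037j   from Y*(Ω₁)=-0.43128 - 0.16414j, Y(Ω₂)=0.06661 + 0.34649j
  term(m=-4) = -0.00670 - 0.03787j   from Y*(Ω₁)=-0.17439 - 0.22866j, Y(Ω₂)=0.11884 + 0.06132j
  term(m=-3) = -0.02225 - 0.03849j   from Y*(Ω₁)=0.01462 + 0.15188j, Y(Ω₂)=-0.26509 + 0.12097j
  term(m=-2) = -0.05385 - 0.04516j   from Y*(Ω₁)=-0.16826 + 0.33993j, Y(Ω₂)=-0.04372 + 0.18005j
  term(m=-1) = 0.00511 + 0.00186j   from Y*(Ω₁)=-0.01782 + 0.01106j, Y(Ω₂)=-0.16018 - 0.20373j
  term(m=+0) = -0.07354 + 0.00000j   from Y*(Ω₁)=0.36938 + 0.00000j, Y(Ω₂)=-0.19909 + 0.00000j
  term(m=+1) = 0.00511 - 0.00186j   from Y*(Ω₁)=0.01782 + 0.01106j, Y(Ω₂)=0.16018 - 0.20373j
  term(m=+2) = -0.05385 + 0.04516j   from Y*(Ω₁)=-0.16826 - 0.33993j, Y(Ω₂)=-0.04372 - 0.18005j
  term(m=+3) = -0.02225 + 0.03849j   from Y*(Ω₁)=-0.01462 + 0.15188j, Y(Ω₂)=0.26509 + 0.12097j
  term(m=+4) = -0.00670 + 0.03787j   from Y*(Ω₁)=-0.17439 + 0.22866j, Y(Ω₂)=0.11884 - 0.06132j
  term(m=+5) = 0.02815 + 0.16037j   from Y*(Ω₁)=0.43128 - 0.16414j, Y(Ω₂)=-0.06661 + 0.34649j
  term(m=+6) = -0.00045 - 0.00078j   from Y*(Ω₁)=-0.33784 - 0.06565j, Y(Ω₂)=0.00172 + 0.00198j
  term(m=+7) = -0.05044 - 0.04242j   from Y*(Ω₁)=0.11534 + 0.10692j, Y(Ω₂)=-0.41853 + 0.02022j
  term(m=+8) = -0.01545 - 0.00564j   from Y*(Ω₁)=-0.01115 - 0.04065j, Y(Ω₂)=0.22608 - 0.31799j
Σ over m = -0.30530 - 0.00000j; ×(4π/17) → -0.22568 - 0.00000j. Real part: -0.225681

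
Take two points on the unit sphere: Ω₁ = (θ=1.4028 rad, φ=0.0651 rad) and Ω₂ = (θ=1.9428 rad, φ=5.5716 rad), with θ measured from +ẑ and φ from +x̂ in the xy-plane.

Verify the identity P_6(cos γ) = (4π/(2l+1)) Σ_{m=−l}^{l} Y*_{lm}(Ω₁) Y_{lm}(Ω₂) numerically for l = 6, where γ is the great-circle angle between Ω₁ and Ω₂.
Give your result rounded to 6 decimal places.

Summing Y*_{l m}(θ₁,φ₁)·Y_{l m}(θ₂,φ₂) over m ∈ [−6, 6]; prefactor 4π/(2·6+1) = 0.966644:
  m=-6: Y*=0.41027 + 0.16893j  Y=-0.13533 - 0.28533j  product -0.00732 - 0.13992j
  m=-5: Y*=0.24698 + 0.08336j  Y=0.39036 + 0.17261j  product 0.08202 + 0.07517j
  m=-4: Y*=-0.22557 - 0.06010j  Y=-0.11655 + 0.03545j  product 0.02842 - 0.00099j
  m=-3: Y*=-0.27570 - 0.05454j  Y=-0.15827 + 0.25023j  product 0.05728 - 0.06036j
  m=-2: Y*=0.16403 + 0.02148j  Y=-0.03335 - 0.22426j  product -0.00065 - 0.03750j
  m=-1: Y*=0.28376 + 0.01850j  Y=-0.17035 - 0.14689j  product -0.04562 - 0.04483j
  m=+0: Y*=-0.14656 + 0.00000j  Y=0.24835 + 0.00000j  product -0.03640 + 0.00000j
  m=+1: Y*=-0.28376 + 0.01850j  Y=0.17035 - 0.14689j  product -0.04562 + 0.04483j
  m=+2: Y*=0.16403 - 0.02148j  Y=-0.03335 + 0.22426j  product -0.00065 + 0.03750j
  m=+3: Y*=0.27570 - 0.05454j  Y=0.15827 + 0.25023j  product 0.05728 + 0.06036j
  m=+4: Y*=-0.22557 + 0.06010j  Y=-0.11655 - 0.03545j  product 0.02842 + 0.00099j
  m=+5: Y*=-0.24698 + 0.08336j  Y=-0.39036 + 0.17261j  product 0.08202 - 0.07517j
  m=+6: Y*=0.41027 - 0.16893j  Y=-0.13533 + 0.28533j  product -0.00732 + 0.13992j
Accumulated sum 0.19185 - 0.00000j; after 4π/(2l+1) scaling, 0.18545 - 0.00000j ⇒ P_6 = 0.185455

0.185455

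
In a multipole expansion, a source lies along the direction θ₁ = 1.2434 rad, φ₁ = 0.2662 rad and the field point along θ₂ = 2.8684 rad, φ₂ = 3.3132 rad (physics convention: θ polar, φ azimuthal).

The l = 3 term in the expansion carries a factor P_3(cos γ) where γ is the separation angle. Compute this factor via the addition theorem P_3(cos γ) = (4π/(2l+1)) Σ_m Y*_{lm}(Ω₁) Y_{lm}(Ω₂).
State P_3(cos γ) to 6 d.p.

Expand P_3 via completeness: Σ_{m} conj(Y_{3,m}) at Ω₁ times Y_{3,m} at Ω₂ —
  term(m=-3) = -0.00279 - 0.00081j   from Y*(Ω₁)=0.24713 + 0.25375j, Y(Ω₂)=-0.00713 + 0.00403j
  term(m=-2) = -0.02073 - 0.00397j   from Y*(Ω₁)=0.25388 + 0.14957j, Y(Ω₂)=-0.06746 + 0.02411j
  term(m=-1) = 0.04665 + 0.00443j   from Y*(Ω₁)=-0.14258 - 0.03888j, Y(Ω₂)=-0.31239 + 0.05414j
  term(m=+0) = 0.17517 + 0.00000j   from Y*(Ω₁)=-0.29797 + 0.00000j, Y(Ω₂)=-0.58788 + 0.00000j
  term(m=+1) = 0.04665 - 0.00443j   from Y*(Ω₁)=0.14258 - 0.03888j, Y(Ω₂)=0.31239 + 0.05414j
  term(m=+2) = -0.02073 + 0.00397j   from Y*(Ω₁)=0.25388 - 0.14957j, Y(Ω₂)=-0.06746 - 0.02411j
  term(m=+3) = -0.00279 + 0.00081j   from Y*(Ω₁)=-0.24713 + 0.25375j, Y(Ω₂)=0.00713 + 0.00403j
Σ over m = 0.22142 + 0.00000j; ×(4π/7) → 0.39750 + 0.00000j. Real part: 0.397497

0.397497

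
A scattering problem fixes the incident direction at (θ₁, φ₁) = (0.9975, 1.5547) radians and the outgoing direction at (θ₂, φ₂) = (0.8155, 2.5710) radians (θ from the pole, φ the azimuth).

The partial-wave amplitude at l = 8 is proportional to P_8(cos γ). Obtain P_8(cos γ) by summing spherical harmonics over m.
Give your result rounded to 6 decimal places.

Addition theorem: P_8(cos γ) = (4π/17) Σ_m Y*_{lm}(Ω₁) Y_{lm}(Ω₂), m = −8…8:
  m=-8: (0.126847, -0.016425) × (-0.005987, -0.040253) = (-0.001421, -0.005008)  (running Σ = (-0.001421, -0.005008))
  m=-7: (-0.037140, -0.328224) × (0.100858, 0.115404) = (0.034132, -0.037390)  (running Σ = (0.032712, -0.042398))
  m=-6: (-0.449595, 0.043556) × (-0.325738, -0.094360) = (0.150560, 0.028236)  (running Σ = (0.183272, -0.014162))
  m=-5: (0.020969, 0.259980) × (0.442605, -0.131419) = (0.043447, 0.112313)  (running Σ = (0.226719, 0.098151))
  m=-4: (-0.172070, 0.011094) × (-0.194638, 0.225727) = (0.030987, -0.041000)  (running Σ = (0.257706, 0.057151))
  m=-3: (0.017271, 0.357372) × (-0.019671, 0.138601) = (-0.049872, -0.004636)  (running Σ = (0.207835, 0.052515))
  m=-2: (0.006198, -0.000200) × (-0.158913, -0.346858) = (-0.001054, -0.002118)  (running Σ = (0.206780, 0.050397))
  m=-1: (0.005561, 0.345457) × (0.030138, 0.019343) = (-0.006514, 0.010519)  (running Σ = (0.200266, 0.060916))
  m=0: (0.058692, -0.000000) × (0.368245, 0.000000) = (0.021613, 0.000000)  (running Σ = (0.221879, 0.060916))
  m=1: (-0.005561, 0.345457) × (-0.030138, 0.019343) = (-0.006514, -0.010519)  (running Σ = (0.215364, 0.050397))
  m=2: (0.006198, 0.000200) × (-0.158913, 0.346858) = (-0.001054, 0.002118)  (running Σ = (0.214310, 0.052515))
  m=3: (-0.017271, 0.357372) × (0.019671, 0.138601) = (-0.049872, 0.004636)  (running Σ = (0.164439, 0.057151))
  m=4: (-0.172070, -0.011094) × (-0.194638, -0.225727) = (0.030987, 0.041000)  (running Σ = (0.195426, 0.098151))
  m=5: (-0.020969, 0.259980) × (-0.442605, -0.131419) = (0.043447, -0.112313)  (running Σ = (0.238873, -0.014162))
  m=6: (-0.449595, -0.043556) × (-0.325738, 0.094360) = (0.150560, -0.028236)  (running Σ = (0.389433, -0.042398))
  m=7: (0.037140, -0.328224) × (-0.100858, 0.115404) = (0.034132, 0.037390)  (running Σ = (0.423565, -0.005008))
  m=8: (0.126847, 0.016425) × (-0.005987, 0.040253) = (-0.001421, 0.005008)  (running Σ = (0.422145, 0.000000))
Total Σ_m = (0.422145, 0.000000). Multiply by 0.739198: (0.312049, 0.000000). P_8(cos γ) = 0.312049

0.312049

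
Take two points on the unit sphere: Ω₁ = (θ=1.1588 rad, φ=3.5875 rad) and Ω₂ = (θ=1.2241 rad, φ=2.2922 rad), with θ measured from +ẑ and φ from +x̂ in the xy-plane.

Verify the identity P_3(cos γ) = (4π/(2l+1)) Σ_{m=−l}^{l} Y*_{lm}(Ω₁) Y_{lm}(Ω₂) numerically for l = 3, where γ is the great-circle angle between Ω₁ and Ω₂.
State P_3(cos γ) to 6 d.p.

Summing Y*_{l m}(θ₁,φ₁)·Y_{l m}(θ₂,φ₂) over m ∈ [−3, 3]; prefactor 4π/(2·3+1) = 1.795196:
  [-3]  conj(Y_{3,-3})(Ω₁) = -0.074143-0.312328i ; Y_{3,-3}(Ω₂) = +0.287753-0.194093i ; Δ = -0.081955-0.075483i
  [-2]  conj(Y_{3,-2})(Ω₁) = +0.215794+0.267410i ; Y_{3,-2}(Ω₂) = -0.039207+0.304656i ; Δ = -0.089929+0.055259i
  [-1]  conj(Y_{3,-1})(Ω₁) = +0.052966+0.025319i ; Y_{3,-1}(Ω₂) = +0.084854+0.096474i ; Δ = +0.002052+0.007258i
  [+0]  conj(Y_{3,0})(Ω₁) = -0.328493-0.000000i ; Y_{3,0}(Ω₂) = -0.307205+0.000000i ; Δ = +0.100915+0.000000i
  [+1]  conj(Y_{3,1})(Ω₁) = -0.052966+0.025319i ; Y_{3,1}(Ω₂) = -0.084854+0.096474i ; Δ = +0.002052-0.007258i
  [+2]  conj(Y_{3,2})(Ω₁) = +0.215794-0.267410i ; Y_{3,2}(Ω₂) = -0.039207-0.304656i ; Δ = -0.089929-0.055259i
  [+3]  conj(Y_{3,3})(Ω₁) = +0.074143-0.312328i ; Y_{3,3}(Ω₂) = -0.287753-0.194093i ; Δ = -0.081955+0.075483i
Total Σ_m = -0.238750+0.000000i. Multiply by 1.795196: -0.428602+0.000000i. P_3(cos γ) = -0.428602

-0.428602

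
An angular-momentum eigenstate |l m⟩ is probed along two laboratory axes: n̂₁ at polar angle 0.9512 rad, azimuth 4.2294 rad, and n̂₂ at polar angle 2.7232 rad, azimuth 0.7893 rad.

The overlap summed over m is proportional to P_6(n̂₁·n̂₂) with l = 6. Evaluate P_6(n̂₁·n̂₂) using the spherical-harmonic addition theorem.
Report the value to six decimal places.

-0.406628

Term-by-term m-sum for l=6 (normalisation 4π/13 = 0.966644):
  term(m=-6) = -0.00007 + 0.00030j   from Y*(Ω₁)=0.13649 + 0.03393j, Y(Ω₂)=0.00005 + 0.00217j
  term(m=-5) = 0.00046 + 0.00587j   from Y*(Ω₁)=-0.23089 + 0.25975j, Y(Ω₂)=0.01173 - 0.01220j
  term(m=-4) = 0.01243 + 0.03142j   from Y*(Ω₁)=-0.15005 - 0.39724j, Y(Ω₂)=-0.07956 + 0.00124j
  term(m=-3) = 0.02234 + 0.02790j   from Y*(Ω₁)=0.14372 + 0.01760j, Y(Ω₂)=0.17659 + 0.17251j
  term(m=-2) = -0.11348 - 0.07714j   from Y*(Ω₁)=0.16169 - 0.23391j, Y(Ω₂)=-0.00377 - 0.48255j
  term(m=-1) = -0.11481 - 0.03533j   from Y*(Ω₁)=0.12337 + 0.23526j, Y(Ω₂)=-0.31850 + 0.32099j
  term(m=+0) = -0.03441 + 0.00000j   from Y*(Ω₁)=0.21903 + 0.00000j, Y(Ω₂)=-0.15709 + 0.00000j
  term(m=+1) = -0.11481 + 0.03533j   from Y*(Ω₁)=-0.12337 + 0.23526j, Y(Ω₂)=0.31850 + 0.32099j
  term(m=+2) = -0.11348 + 0.07714j   from Y*(Ω₁)=0.16169 + 0.23391j, Y(Ω₂)=-0.00377 + 0.48255j
  term(m=+3) = 0.02234 - 0.02790j   from Y*(Ω₁)=-0.14372 + 0.01760j, Y(Ω₂)=-0.17659 + 0.17251j
  term(m=+4) = 0.01243 - 0.03142j   from Y*(Ω₁)=-0.15005 + 0.39724j, Y(Ω₂)=-0.07956 - 0.00124j
  term(m=+5) = 0.00046 - 0.00587j   from Y*(Ω₁)=0.23089 + 0.25975j, Y(Ω₂)=-0.01173 - 0.01220j
  term(m=+6) = -0.00007 - 0.00030j   from Y*(Ω₁)=0.13649 - 0.03393j, Y(Ω₂)=0.00005 - 0.00217j
Total Σ_m = -0.42066 + 0.00000j. Multiply by 0.966644: -0.40663 + 0.00000j. P_6(cos γ) = -0.406628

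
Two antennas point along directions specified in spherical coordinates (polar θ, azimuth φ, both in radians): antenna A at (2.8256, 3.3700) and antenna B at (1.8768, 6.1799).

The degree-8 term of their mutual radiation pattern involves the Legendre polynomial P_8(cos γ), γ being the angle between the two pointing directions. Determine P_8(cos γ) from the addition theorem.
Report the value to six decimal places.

Term-by-term m-sum for l=8 (normalisation 4π/17 = 0.739198):
  term(m=-8) = -0.000014+0.000007i   from Y*(Ω₁)=-0.000011+0.000043i, Y(Ω₂)=+0.238716+0.259079i
  term(m=-7) = +0.000167-0.000178i   from Y*(Ω₁)=-0.000015+0.000548i, Y(Ω₂)=-0.333815-0.294553i
  term(m=-6) = -0.000177+0.000397i   from Y*(Ω₁)=+0.000847+0.004170i, Y(Ω₂)=+0.083216+0.059372i
  term(m=-5) = -0.000655+0.007451i   from Y*(Ω₁)=+0.009826+0.021496i, Y(Ω₂)=+0.275185+0.156257i
  term(m=-4) = -0.005370-0.021568i   from Y*(Ω₁)=+0.058903+0.076341i, Y(Ω₂)=-0.211119-0.092548i
  term(m=-3) = -0.033754-0.052003i   from Y*(Ω₁)=+0.218804+0.178836i, Y(Ω₂)=-0.208941-0.066896i
  term(m=-2) = +0.116662+0.091176i   from Y*(Ω₁)=+0.490384+0.241018i, Y(Ω₂)=+0.265214+0.055578i
  term(m=-1) = +0.085365+0.029401i   from Y*(Ω₁)=+0.510989+0.118786i, Y(Ω₂)=+0.171183+0.017744i
  term(m=+0) = +0.044959+0.000000i   from Y*(Ω₁)=-0.160567-0.000000i, Y(Ω₂)=-0.280001+0.000000i
  term(m=+1) = +0.085365-0.029401i   from Y*(Ω₁)=-0.510989+0.118786i, Y(Ω₂)=-0.171183+0.017744i
  term(m=+2) = +0.116662-0.091176i   from Y*(Ω₁)=+0.490384-0.241018i, Y(Ω₂)=+0.265214-0.055578i
  term(m=+3) = -0.033754+0.052003i   from Y*(Ω₁)=-0.218804+0.178836i, Y(Ω₂)=+0.208941-0.066896i
  term(m=+4) = -0.005370+0.021568i   from Y*(Ω₁)=+0.058903-0.076341i, Y(Ω₂)=-0.211119+0.092548i
  term(m=+5) = -0.000655-0.007451i   from Y*(Ω₁)=-0.009826+0.021496i, Y(Ω₂)=-0.275185+0.156257i
  term(m=+6) = -0.000177-0.000397i   from Y*(Ω₁)=+0.000847-0.004170i, Y(Ω₂)=+0.083216-0.059372i
  term(m=+7) = +0.000167+0.000178i   from Y*(Ω₁)=+0.000015+0.000548i, Y(Ω₂)=+0.333815-0.294553i
  term(m=+8) = -0.000014-0.000007i   from Y*(Ω₁)=-0.000011-0.000043i, Y(Ω₂)=+0.238716-0.259079i
Σ over m = +0.369405-0.000000i; ×(4π/17) → +0.273064-0.000000i. Real part: 0.273064

0.273064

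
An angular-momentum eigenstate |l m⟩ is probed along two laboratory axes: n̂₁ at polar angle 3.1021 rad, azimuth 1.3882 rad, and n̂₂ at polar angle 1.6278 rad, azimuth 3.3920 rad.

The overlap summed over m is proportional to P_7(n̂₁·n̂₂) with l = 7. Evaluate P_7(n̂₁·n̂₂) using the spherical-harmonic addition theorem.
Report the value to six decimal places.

-0.087057

Summing Y*_{l m}(θ₁,φ₁)·Y_{l m}(θ₂,φ₂) over m ∈ [−7, 7]; prefactor 4π/(2·7+1) = 0.837758:
  term(m=-7) = +0.000000-0.000000i   from Y*(Ω₁)=-0.000000-0.000000i, Y(Ω₂)=+0.089508+0.486211i
  term(m=-6) = +0.000000+0.000000i   from Y*(Ω₁)=+0.000000-0.000000i, Y(Ω₂)=-0.007210+0.105314i
  term(m=-5) = +0.000000-0.000000i   from Y*(Ω₁)=+0.000000+0.000000i, Y(Ω₂)=+0.109248-0.331040i
  term(m=-4) = +0.000000+0.000002i   from Y*(Ω₁)=-0.000013+0.000012i, Y(Ω₂)=+0.066215-0.103495i
  term(m=-3) = +0.000160+0.000045i   from Y*(Ω₁)=-0.000282-0.000463i, Y(Ω₂)=-0.224274+0.209445i
  term(m=-2) = -0.000980+0.001153i   from Y*(Ω₁)=+0.010864-0.004154i, Y(Ω₂)=-0.114136+0.062474i
  term(m=-1) = +0.019517+0.042221i   from Y*(Ω₁)=+0.029000+0.157053i, Y(Ω₂)=+0.282156-0.072169i
  term(m=+0) = -0.141312-0.000000i   from Y*(Ω₁)=-1.068821-0.000000i, Y(Ω₂)=+0.132213+0.000000i
  term(m=+1) = +0.019517-0.042221i   from Y*(Ω₁)=-0.029000+0.157053i, Y(Ω₂)=-0.282156-0.072169i
  term(m=+2) = -0.000980-0.001153i   from Y*(Ω₁)=+0.010864+0.004154i, Y(Ω₂)=-0.114136-0.062474i
  term(m=+3) = +0.000160-0.000045i   from Y*(Ω₁)=+0.000282-0.000463i, Y(Ω₂)=+0.224274+0.209445i
  term(m=+4) = +0.000000-0.000002i   from Y*(Ω₁)=-0.000013-0.000012i, Y(Ω₂)=+0.066215+0.103495i
  term(m=+5) = +0.000000+0.000000i   from Y*(Ω₁)=-0.000000+0.000000i, Y(Ω₂)=-0.109248-0.331040i
  term(m=+6) = +0.000000-0.000000i   from Y*(Ω₁)=+0.000000+0.000000i, Y(Ω₂)=-0.007210-0.105314i
  term(m=+7) = +0.000000+0.000000i   from Y*(Ω₁)=+0.000000-0.000000i, Y(Ω₂)=-0.089508+0.486211i
Total Σ_m = -0.103917-0.000000i. Multiply by 0.837758: -0.087057-0.000000i. P_7(cos γ) = -0.087057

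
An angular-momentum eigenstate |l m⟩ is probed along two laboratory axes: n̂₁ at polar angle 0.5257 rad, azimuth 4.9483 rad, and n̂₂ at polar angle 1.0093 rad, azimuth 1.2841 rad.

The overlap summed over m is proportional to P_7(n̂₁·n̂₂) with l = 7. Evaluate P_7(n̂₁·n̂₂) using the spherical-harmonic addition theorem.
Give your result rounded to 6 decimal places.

-0.187031

Summing Y*_{l m}(θ₁,φ₁)·Y_{l m}(θ₂,φ₂) over m ∈ [−7, 7]; prefactor 4π/(2·7+1) = 0.837758:
  [-7]  conj(Y_{7,-7})(Ω₁) = (-0.003994, -0.000323) ; Y_{7,-7}(Ω₂) = (-0.141115, -0.065759) ; Δ = (0.000542, 0.000308)
  [-6]  conj(Y_{7,-6})(Ω₁) = (-0.003998, -0.025532) ; Y_{7,-6}(Ω₂) = (0.054534, -0.362345) ; Δ = (-0.009470, 0.000056)
  [-5]  conj(Y_{7,-5})(Ω₁) = (0.094194, -0.038856) ; Y_{7,-5}(Ω₂) = (0.424174, -0.058614) ; Δ = (0.037677, -0.022003)
  [-4]  conj(Y_{7,-4})(Ω₁) = (0.158891, 0.219232) ; Y_{7,-4}(Ω₂) = (0.056580, 0.125346) ; Δ = (-0.018490, 0.032321)
  [-3]  conj(Y_{7,-3})(Ω₁) = (-0.306002, 0.357648) ; Y_{7,-3}(Ω₂) = (0.214481, -0.184616) ; Δ = (0.000396, 0.133202)
  [-2]  conj(Y_{7,-2})(Ω₁) = (-0.386969, -0.197455) ; Y_{7,-2}(Ω₂) = (0.235267, 0.151927) ; Δ = (-0.061042, -0.105246)
  [-1]  conj(Y_{7,-1})(Ω₁) = (-0.010591, 0.044059) ; Y_{7,-1}(Ω₂) = (0.049888, -0.169217) ; Δ = (0.006927, 0.003990)
  [+0]  conj(Y_{7,0})(Ω₁) = (-0.447481, -0.000000) ; Y_{7,0}(Ω₂) = (0.304670, 0.000000) ; Δ = (-0.136334, -0.000000)
  [+1]  conj(Y_{7,1})(Ω₁) = (0.010591, 0.044059) ; Y_{7,1}(Ω₂) = (-0.049888, -0.169217) ; Δ = (0.006927, -0.003990)
  [+2]  conj(Y_{7,2})(Ω₁) = (-0.386969, 0.197455) ; Y_{7,2}(Ω₂) = (0.235267, -0.151927) ; Δ = (-0.061042, 0.105246)
  [+3]  conj(Y_{7,3})(Ω₁) = (0.306002, 0.357648) ; Y_{7,3}(Ω₂) = (-0.214481, -0.184616) ; Δ = (0.000396, -0.133202)
  [+4]  conj(Y_{7,4})(Ω₁) = (0.158891, -0.219232) ; Y_{7,4}(Ω₂) = (0.056580, -0.125346) ; Δ = (-0.018490, -0.032321)
  [+5]  conj(Y_{7,5})(Ω₁) = (-0.094194, -0.038856) ; Y_{7,5}(Ω₂) = (-0.424174, -0.058614) ; Δ = (0.037677, 0.022003)
  [+6]  conj(Y_{7,6})(Ω₁) = (-0.003998, 0.025532) ; Y_{7,6}(Ω₂) = (0.054534, 0.362345) ; Δ = (-0.009470, -0.000056)
  [+7]  conj(Y_{7,7})(Ω₁) = (0.003994, -0.000323) ; Y_{7,7}(Ω₂) = (0.141115, -0.065759) ; Δ = (0.000542, -0.000308)
Σ over m = (-0.223252, 0.000000); ×(4π/15) → (-0.187031, 0.000000). Real part: -0.187031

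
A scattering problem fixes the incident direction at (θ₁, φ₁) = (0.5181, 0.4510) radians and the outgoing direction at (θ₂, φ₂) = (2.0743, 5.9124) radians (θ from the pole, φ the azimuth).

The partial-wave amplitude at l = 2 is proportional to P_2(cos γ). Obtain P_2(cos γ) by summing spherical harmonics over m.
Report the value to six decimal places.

Summing Y*_{l m}(θ₁,φ₁)·Y_{l m}(θ₂,φ₂) over m ∈ [−2, 2]; prefactor 4π/(2·2+1) = 2.513274:
  term(m=-2) = -0.00204 + 0.02800j   from Y*(Ω₁)=0.05874 + 0.07433j, Y(Ω₂)=0.21853 + 0.20017j
  term(m=-1) = -0.07389 - 0.07948j   from Y*(Ω₁)=0.29915 + 0.14487j, Y(Ω₂)=-0.30431 - 0.11830j
  term(m=+0) = -0.03793 + 0.00000j   from Y*(Ω₁)=0.39873 + 0.00000j, Y(Ω₂)=-0.09512 + 0.00000j
  term(m=+1) = -0.07389 + 0.07948j   from Y*(Ω₁)=-0.29915 + 0.14487j, Y(Ω₂)=0.30431 - 0.11830j
  term(m=+2) = -0.00204 - 0.02800j   from Y*(Ω₁)=0.05874 - 0.07433j, Y(Ω₂)=0.21853 - 0.20017j
Accumulated sum -0.18979 + 0.00000j; after 4π/(2l+1) scaling, -0.47701 + 0.00000j ⇒ P_2 = -0.477005

-0.477005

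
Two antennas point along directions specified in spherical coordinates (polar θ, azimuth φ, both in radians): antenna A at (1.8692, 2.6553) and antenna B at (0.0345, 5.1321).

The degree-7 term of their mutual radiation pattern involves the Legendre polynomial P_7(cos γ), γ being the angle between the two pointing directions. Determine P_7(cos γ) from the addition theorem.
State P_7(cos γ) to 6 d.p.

Summing Y*_{l m}(θ₁,φ₁)·Y_{l m}(θ₂,φ₂) over m ∈ [−7, 7]; prefactor 4π/(2·7+1) = 0.837758:
  m=-7: 0.35194 - 0.09455j × -0.00000 + 0.00000j = 0.00000 + 0.00000j  (running Σ = 0.00000 + 0.00000j)
  m=-6: 0.40894 + 0.09310j × 0.00000 + 0.00000j = 0.00000 + 0.00000j  (running Σ = 0.00000 + 0.00000j)
  m=-5: 0.02744 + 0.02359j × 0.00000 - 0.00000j = 0.00000 + 0.00000j  (running Σ = 0.00000 + 0.00000j)
  m=-4: -0.12356 - 0.31447j × -0.00000 - 0.00001j = -0.00000 + 0.00000j  (running Σ = -0.00000 + 0.00000j)
  m=-3: 0.01765 - 0.15708j × -0.00034 - 0.00011j = -0.00002 + 0.00005j  (running Σ = -0.00003 + 0.00005j)
  m=-2: -0.15526 + 0.22782j × -0.00594 + 0.00662j = -0.00059 - 0.00238j  (running Σ = -0.00061 - 0.00233j)
  m=-1: -0.17528 + 0.09266j × 0.05700 + 0.12774j = -0.02183 - 0.01711j  (running Σ = -0.02244 - 0.01943j)
  m=0: 0.25443 + 0.00000j × 1.07442 + 0.00000j = 0.27336 + 0.00000j  (running Σ = 0.25092 - 0.01943j)
  m=1: 0.17528 + 0.09266j × -0.05700 + 0.12774j = -0.02183 + 0.01711j  (running Σ = 0.22910 - 0.00233j)
  m=2: -0.15526 - 0.22782j × -0.00594 - 0.00662j = -0.00059 + 0.00238j  (running Σ = 0.22851 + 0.00005j)
  m=3: -0.01765 - 0.15708j × 0.00034 - 0.00011j = -0.00002 - 0.00005j  (running Σ = 0.22849 + 0.00000j)
  m=4: -0.12356 + 0.31447j × -0.00000 + 0.00001j = -0.00000 - 0.00000j  (running Σ = 0.22849 + 0.00000j)
  m=5: -0.02744 + 0.02359j × -0.00000 - 0.00000j = 0.00000 - 0.00000j  (running Σ = 0.22849 + 0.00000j)
  m=6: 0.40894 - 0.09310j × 0.00000 - 0.00000j = 0.00000 - 0.00000j  (running Σ = 0.22849 + 0.00000j)
  m=7: -0.35194 - 0.09455j × 0.00000 + 0.00000j = 0.00000 - 0.00000j  (running Σ = 0.22849 + 0.00000j)
Total Σ_m = 0.22849 + 0.00000j. Multiply by 0.837758: 0.19142 + 0.00000j. P_7(cos γ) = 0.191416

0.191416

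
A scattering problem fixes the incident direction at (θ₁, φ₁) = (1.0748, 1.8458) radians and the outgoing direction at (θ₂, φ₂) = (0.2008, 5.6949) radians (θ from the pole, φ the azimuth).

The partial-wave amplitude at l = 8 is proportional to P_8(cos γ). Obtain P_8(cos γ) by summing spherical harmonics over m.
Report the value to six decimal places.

-0.272772

Addition theorem: P_8(cos γ) = (4π/17) Σ_m Y*_{lm}(Ω₁) Y_{lm}(Ω₂), m = −8…8:
  m=-8: Y*=-0.10859 + 0.14918j  Y=-0.00000 - 0.00000j  product 0.00000 + 0.00000j
  m=-7: Y*=0.37458 + 0.13853j  Y=-0.00001 - 0.00002j  product -0.00000 - 0.00001j
  m=-6: Y*=0.03305 - 0.41632j  Y=-0.00029 - 0.00012j  product -0.00006 + 0.00012j
  m=-5: Y*=-0.07937 + 0.01574j  Y=-0.00281 + 0.00057j  product 0.00021 - 0.00009j
  m=-4: Y*=-0.14271 - 0.28039j  Y=-0.01357 + 0.01366j  product 0.00577 + 0.00186j
  m=-3: Y*=-0.18449 + 0.17042j  Y=-0.01833 + 0.09325j  product -0.01251 - 0.02033j
  m=-2: Y*=-0.17017 - 0.10433j  Y=0.12539 + 0.30142j  product 0.01011 - 0.06437j
  m=-1: Y*=-0.08025 + 0.28441j  Y=0.56113 + 0.37432j  product -0.15149 + 0.12955j
  m=+0: Y*=-0.15912 + 0.00000j  Y=0.45921 + 0.00000j  product -0.07307 + 0.00000j
  m=+1: Y*=0.08025 + 0.28441j  Y=-0.56113 + 0.37432j  product -0.15149 - 0.12955j
  m=+2: Y*=-0.17017 + 0.10433j  Y=0.12539 - 0.30142j  product 0.01011 + 0.06437j
  m=+3: Y*=0.18449 + 0.17042j  Y=0.01833 + 0.09325j  product -0.01251 + 0.02033j
  m=+4: Y*=-0.14271 + 0.28039j  Y=-0.01357 - 0.01366j  product 0.00577 - 0.00186j
  m=+5: Y*=0.07937 + 0.01574j  Y=0.00281 + 0.00057j  product 0.00021 + 0.00009j
  m=+6: Y*=0.03305 + 0.41632j  Y=-0.00029 + 0.00012j  product -0.00006 - 0.00012j
  m=+7: Y*=-0.37458 + 0.13853j  Y=0.00001 - 0.00002j  product -0.00000 + 0.00001j
  m=+8: Y*=-0.10859 - 0.14918j  Y=-0.00000 + 0.00000j  product 0.00000 - 0.00000j
Total Σ_m = -0.36901 + 0.00000j. Multiply by 0.739198: -0.27277 + 0.00000j. P_8(cos γ) = -0.272772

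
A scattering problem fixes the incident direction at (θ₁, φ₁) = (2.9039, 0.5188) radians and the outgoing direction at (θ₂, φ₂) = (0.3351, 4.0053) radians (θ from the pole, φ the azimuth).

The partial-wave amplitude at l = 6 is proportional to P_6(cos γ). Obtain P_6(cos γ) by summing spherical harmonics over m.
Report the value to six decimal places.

0.813600

Summing Y*_{l m}(θ₁,φ₁)·Y_{l m}(θ₂,φ₂) over m ∈ [−6, 6]; prefactor 4π/(2·6+1) = 0.966644:
  [-6]  conj(Y_{6,-6})(Ω₁) = (-0.000082, 0.000002) ; Y_{6,-6}(Ω₂) = (0.000277, 0.000545) ; Δ = (-0.000000, -0.000000)
  [-5]  conj(Y_{6,-5})(Ω₁) = (0.001005, -0.000613) ; Y_{6,-5}(Ω₂) = (0.002333, -0.005614) ; Δ = (-0.000001, -0.000007)
  [-4]  conj(Y_{6,-4})(Ω₁) = (-0.004977, 0.009015) ; Y_{6,-4}(Ω₂) = (-0.034978, 0.011329) ; Δ = (0.000072, -0.000372)
  [-3]  conj(Y_{6,-3})(Ω₁) = (-0.000879, -0.061069) ; Y_{6,-3}(Ω₂) = (0.126994, 0.077943) ; Δ = (0.004648, -0.007824)
  [-2]  conj(Y_{6,-2})(Ω₁) = (0.123358, 0.209003) ; Y_{6,-2}(Ω₂) = (-0.061507, -0.389501) ; Δ = (0.073820, -0.060903)
  [-1]  conj(Y_{6,-1})(Ω₁) = (-0.499868, -0.285409) ; Y_{6,-1}(Ω₂) = (-0.373411, 0.437004) ; Δ = (0.311381, -0.111869)
  [+0]  conj(Y_{6,0})(Ω₁) = (0.496368, -0.000000) ; Y_{6,0}(Ω₂) = (0.124578, 0.000000) ; Δ = (0.061836, 0.000000)
  [+1]  conj(Y_{6,1})(Ω₁) = (0.499868, -0.285409) ; Y_{6,1}(Ω₂) = (0.373411, 0.437004) ; Δ = (0.311381, 0.111869)
  [+2]  conj(Y_{6,2})(Ω₁) = (0.123358, -0.209003) ; Y_{6,2}(Ω₂) = (-0.061507, 0.389501) ; Δ = (0.073820, 0.060903)
  [+3]  conj(Y_{6,3})(Ω₁) = (0.000879, -0.061069) ; Y_{6,3}(Ω₂) = (-0.126994, 0.077943) ; Δ = (0.004648, 0.007824)
  [+4]  conj(Y_{6,4})(Ω₁) = (-0.004977, -0.009015) ; Y_{6,4}(Ω₂) = (-0.034978, -0.011329) ; Δ = (0.000072, 0.000372)
  [+5]  conj(Y_{6,5})(Ω₁) = (-0.001005, -0.000613) ; Y_{6,5}(Ω₂) = (-0.002333, -0.005614) ; Δ = (-0.000001, 0.000007)
  [+6]  conj(Y_{6,6})(Ω₁) = (-0.000082, -0.000002) ; Y_{6,6}(Ω₂) = (0.000277, -0.000545) ; Δ = (-0.000000, 0.000000)
Σ over m = (0.841675, 0.000000); ×(4π/13) → (0.813600, 0.000000). Real part: 0.813600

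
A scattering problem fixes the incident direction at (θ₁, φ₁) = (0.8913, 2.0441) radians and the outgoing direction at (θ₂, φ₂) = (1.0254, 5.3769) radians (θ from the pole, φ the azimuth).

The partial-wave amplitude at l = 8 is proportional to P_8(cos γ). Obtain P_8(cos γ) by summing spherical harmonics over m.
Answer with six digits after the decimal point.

Summing Y*_{l m}(θ₁,φ₁)·Y_{l m}(θ₂,φ₂) over m ∈ [−8, 8]; prefactor 4π/(2·8+1) = 0.739198:
  m=-8: Y*=-0.05523 - 0.04154j  Y=0.08350 + 0.12109j  product 0.00042 - 0.01016j
  m=-7: Y*=-0.03812 + 0.22002j  Y=0.35635 + 0.02170j  product -0.01836 + 0.07758j
  m=-6: Y*=0.39206 - 0.12204j  Y=0.29606 - 0.33395j  product 0.07532 - 0.16706j
  m=-5: Y*=-0.29773 - 0.30395j  Y=-0.03594 - 0.19645j  product -0.04901 + 0.06941j
  m=-4: Y*=-0.03410 + 0.10207j  Y=0.20633 + 0.10835j  product -0.01809 + 0.01737j
  m=-3: Y*=-0.30283 + 0.04604j  Y=0.30274 - 0.13619j  product -0.08541 + 0.05518j
  m=-2: Y*=0.16677 + 0.23155j  Y=-0.01758 + 0.07130j  product -0.01944 + 0.00782j
  m=-1: Y*=-0.08534 + 0.16664j  Y=0.21191 + 0.27052j  product -0.06316 + 0.01223j
  m=+0: Y*=0.31702 + 0.00000j  Y=-0.02326 + 0.00000j  product -0.00737 + 0.00000j
  m=+1: Y*=0.08534 + 0.16664j  Y=-0.21191 + 0.27052j  product -0.06316 - 0.01223j
  m=+2: Y*=0.16677 - 0.23155j  Y=-0.01758 - 0.07130j  product -0.01944 - 0.00782j
  m=+3: Y*=0.30283 + 0.04604j  Y=-0.30274 - 0.13619j  product -0.08541 - 0.05518j
  m=+4: Y*=-0.03410 - 0.10207j  Y=0.20633 - 0.10835j  product -0.01809 - 0.01737j
  m=+5: Y*=0.29773 - 0.30395j  Y=0.03594 - 0.19645j  product -0.04901 - 0.06941j
  m=+6: Y*=0.39206 + 0.12204j  Y=0.29606 + 0.33395j  product 0.07532 + 0.16706j
  m=+7: Y*=0.03812 + 0.22002j  Y=-0.35635 + 0.02170j  product -0.01836 - 0.07758j
  m=+8: Y*=-0.05523 + 0.04154j  Y=0.08350 - 0.12109j  product 0.00042 + 0.01016j
Total Σ_m = -0.36284 - 0.00000j. Multiply by 0.739198: -0.26821 - 0.00000j. P_8(cos γ) = -0.268214

-0.268214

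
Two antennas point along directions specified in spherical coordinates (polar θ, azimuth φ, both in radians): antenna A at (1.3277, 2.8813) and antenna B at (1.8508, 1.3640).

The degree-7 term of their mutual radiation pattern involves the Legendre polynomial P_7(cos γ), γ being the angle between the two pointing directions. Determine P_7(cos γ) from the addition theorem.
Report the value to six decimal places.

0.036320

Expand P_7 via completeness: Σ_{m} conj(Y_{7,m}) at Ω₁ times Y_{7,m} at Ω₂ —
  m=-7: Y*=(0.100881, 0.393028)  Y=(-0.375781, 0.046540)  product (-0.056201, -0.142997)
  m=-6: Y*=(0.003404, -0.376511)  Y=(0.132025, 0.385423)  product (0.145566, -0.048397)
  m=-5: Y*=(0.020754, -0.075183)  Y=(-0.001844, 0.001097)  product (0.000044, 0.000161)
  m=-4: Y*=(-0.177947, 0.303968)  Y=(0.235077, 0.255593)  product (-0.119523, 0.025974)
  m=-3: Y*=(0.024719, -0.024497)  Y=(0.068885, -0.096411)  product (-0.000659, -0.004071)
  m=-2: Y*=(0.280291, -0.160702)  Y=(0.271817, 0.119303)  product (0.095360, -0.010242)
  m=-1: Y*=(-0.074506, 0.019843)  Y=(0.032951, -0.157064)  product (0.000662, 0.012356)
  m=+0: Y*=(-0.312160, -0.000000)  Y=(0.279163, 0.000000)  product (-0.087143, -0.000000)
  m=+1: Y*=(0.074506, 0.019843)  Y=(-0.032951, -0.157064)  product (0.000662, -0.012356)
  m=+2: Y*=(0.280291, 0.160702)  Y=(0.271817, -0.119303)  product (0.095360, 0.010242)
  m=+3: Y*=(-0.024719, -0.024497)  Y=(-0.068885, -0.096411)  product (-0.000659, 0.004071)
  m=+4: Y*=(-0.177947, -0.303968)  Y=(0.235077, -0.255593)  product (-0.119523, -0.025974)
  m=+5: Y*=(-0.020754, -0.075183)  Y=(0.001844, 0.001097)  product (0.000044, -0.000161)
  m=+6: Y*=(0.003404, 0.376511)  Y=(0.132025, -0.385423)  product (0.145566, 0.048397)
  m=+7: Y*=(-0.100881, 0.393028)  Y=(0.375781, 0.046540)  product (-0.056201, 0.142997)
Total Σ_m = (0.043353, 0.000000). Multiply by 0.837758: (0.036320, 0.000000). P_7(cos γ) = 0.036320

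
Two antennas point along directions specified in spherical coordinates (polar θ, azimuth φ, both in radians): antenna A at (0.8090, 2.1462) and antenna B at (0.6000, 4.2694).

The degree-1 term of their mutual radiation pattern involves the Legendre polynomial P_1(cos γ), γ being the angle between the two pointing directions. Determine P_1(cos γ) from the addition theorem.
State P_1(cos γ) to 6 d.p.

0.355272

Term-by-term m-sum for l=1 (normalisation 4π/3 = 4.188790):
  m=-1: (-0.136043, 0.209742) × (-0.083620, 0.176250) = (-0.025591, -0.041516)  (running Σ = (-0.025591, -0.041516))
  m=0: (0.337244, -0.000000) × (0.403261, 0.000000) = (0.135998, 0.000000)  (running Σ = (0.110406, -0.041516))
  m=1: (0.136043, 0.209742) × (0.083620, 0.176250) = (-0.025591, 0.041516)  (running Σ = (0.084815, 0.000000))
Total Σ_m = (0.084815, 0.000000). Multiply by 4.188790: (0.355272, 0.000000). P_1(cos γ) = 0.355272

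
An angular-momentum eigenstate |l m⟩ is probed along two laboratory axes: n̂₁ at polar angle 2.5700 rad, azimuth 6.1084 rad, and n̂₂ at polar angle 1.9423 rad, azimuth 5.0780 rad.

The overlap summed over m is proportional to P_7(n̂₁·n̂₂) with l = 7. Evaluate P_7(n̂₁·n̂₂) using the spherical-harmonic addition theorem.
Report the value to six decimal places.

0.313731

Summing Y*_{l m}(θ₁,φ₁)·Y_{l m}(θ₂,φ₂) over m ∈ [−7, 7]; prefactor 4π/(2·7+1) = 0.837758:
  m=-7: Y*=0.00231 - 0.00638j  Y=-0.16770 + 0.25468j  product 0.00124 + 0.00166j
  m=-6: Y*=-0.01967 + 0.03419j  Y=-0.25931 - 0.36104j  product 0.01744 - 0.00176j
  m=-5: Y*=0.08942 - 0.10684j  Y=0.17775 - 0.04676j  product 0.01090 - 0.02317j
  m=-4: Y*=-0.25066 + 0.21076j  Y=0.02795 - 0.25690j  product 0.04714 + 0.07029j
  m=-3: Y*=0.42247 - 0.24434j  Y=0.25596 + 0.13130j  product 0.14022 - 0.00707j
  m=-2: Y*=-0.31624 + 0.11528j  Y=0.10966 - 0.09838j  product -0.02334 + 0.04375j
  m=-1: Y*=-0.18195 + 0.03213j  Y=0.11014 + 0.28769j  product -0.02928 - 0.04881j
  m=+0: Y*=0.40730 + 0.00000j  Y=0.11259 + 0.00000j  product 0.04586 + 0.00000j
  m=+1: Y*=0.18195 + 0.03213j  Y=-0.11014 + 0.28769j  product -0.02928 + 0.04881j
  m=+2: Y*=-0.31624 - 0.11528j  Y=0.10966 + 0.09838j  product -0.02334 - 0.04375j
  m=+3: Y*=-0.42247 - 0.24434j  Y=-0.25596 + 0.13130j  product 0.14022 + 0.00707j
  m=+4: Y*=-0.25066 - 0.21076j  Y=0.02795 + 0.25690j  product 0.04714 - 0.07029j
  m=+5: Y*=-0.08942 - 0.10684j  Y=-0.17775 - 0.04676j  product 0.01090 + 0.02317j
  m=+6: Y*=-0.01967 - 0.03419j  Y=-0.25931 + 0.36104j  product 0.01744 + 0.00176j
  m=+7: Y*=-0.00231 - 0.00638j  Y=0.16770 + 0.25468j  product 0.00124 - 0.00166j
Accumulated sum 0.37449 + 0.00000j; after 4π/(2l+1) scaling, 0.31373 + 0.00000j ⇒ P_7 = 0.313731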